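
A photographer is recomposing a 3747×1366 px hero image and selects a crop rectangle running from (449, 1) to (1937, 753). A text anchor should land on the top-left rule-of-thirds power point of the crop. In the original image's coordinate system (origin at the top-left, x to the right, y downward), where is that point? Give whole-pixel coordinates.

(945, 252)

Crop width = 1937 − 449 = 1488 px; one third is 496.00 px.
Crop height = 753 − 1 = 752 px; one third is 250.67 px.
The top-left point is one-third across and one-third down within the crop:
x = 449 + 1 × 496.00 ≈ 945; y = 1 + 1 × 250.67 ≈ 252.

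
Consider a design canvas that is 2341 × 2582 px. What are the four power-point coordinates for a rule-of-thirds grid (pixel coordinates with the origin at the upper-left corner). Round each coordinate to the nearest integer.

(780, 861), (1561, 861), (780, 1721), (1561, 1721)

One third of 2341 is 780.33; one third of 2582 is 860.67.
Vertical third lines at x = 780 and x = 1561; horizontal third lines at y = 861 and y = 1721.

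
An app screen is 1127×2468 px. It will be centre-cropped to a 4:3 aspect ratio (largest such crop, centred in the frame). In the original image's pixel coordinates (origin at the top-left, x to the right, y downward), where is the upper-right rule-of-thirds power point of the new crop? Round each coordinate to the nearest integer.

1127/2468 < 4/3, so the 4:3 crop keeps the full width 1127 and trims height to 1127 × 3/4 = 845.25 px.
Top offset = (2468 − 845.25)/2 = 811.38 px; left offset = 0.
Upper-right is two-thirds across and one-third down within the crop:
x = 0.00 + 2 × 1127.00/3 ≈ 751; y = 811.38 + 1 × 845.25/3 ≈ 1093.

(751, 1093)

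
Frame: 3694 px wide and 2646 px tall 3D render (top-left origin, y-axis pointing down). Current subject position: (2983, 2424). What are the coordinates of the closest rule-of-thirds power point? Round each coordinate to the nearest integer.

x = 2463 px, y = 1764 px

Third lines: x ∈ {1231, 2463}, y ∈ {882, 1764}.
2983 is closer to x = 2463; 2424 is closer to y = 1764.
So the nearest intersection is the lower-right power point.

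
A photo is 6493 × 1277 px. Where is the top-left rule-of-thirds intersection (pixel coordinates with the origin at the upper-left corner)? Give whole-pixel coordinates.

The top-left point sits one-third of the way across and one-third of the way down.
x = 1 × 6493/3 ≈ 2164; y = 1 × 1277/3 ≈ 426.

(2164, 426)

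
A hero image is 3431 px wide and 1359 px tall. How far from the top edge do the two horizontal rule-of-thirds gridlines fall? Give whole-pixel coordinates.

1359 / 3 = 453, so the horizontal lines sit at one and two thirds of 1359.

453 px and 906 px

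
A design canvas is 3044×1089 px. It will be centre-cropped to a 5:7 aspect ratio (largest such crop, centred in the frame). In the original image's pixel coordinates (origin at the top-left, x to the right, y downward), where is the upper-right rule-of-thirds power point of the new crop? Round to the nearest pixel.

3044/1089 > 5/7, so the 5:7 crop keeps the full height 1089 and trims width to 1089 × 5/7 = 777.86 px.
Left offset = (3044 − 777.86)/2 = 1133.07 px; top offset = 0.
Upper-right is two-thirds across and one-third down within the crop:
x = 1133.07 + 2 × 777.86/3 ≈ 1652; y = 0.00 + 1 × 1089.00/3 ≈ 363.

(1652, 363)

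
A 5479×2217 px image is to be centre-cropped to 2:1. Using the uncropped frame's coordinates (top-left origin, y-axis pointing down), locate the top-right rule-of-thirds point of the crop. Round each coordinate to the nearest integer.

5479/2217 > 2/1, so the 2:1 crop keeps the full height 2217 and trims width to 2217 × 2/1 = 4434.00 px.
Left offset = (5479 − 4434.00)/2 = 522.50 px; top offset = 0.
Top-right is two-thirds across and one-third down within the crop:
x = 522.50 + 2 × 4434.00/3 ≈ 3479; y = 0.00 + 1 × 2217.00/3 ≈ 739.

(3479, 739)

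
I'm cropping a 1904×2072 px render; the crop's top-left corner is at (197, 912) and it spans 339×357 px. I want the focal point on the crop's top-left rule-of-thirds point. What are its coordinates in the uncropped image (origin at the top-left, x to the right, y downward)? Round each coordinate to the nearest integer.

(310, 1031)

One third of the crop width 339 is 113.00 px.
One third of the crop height 357 is 119.00 px.
The top-left point is one-third across and one-third down within the crop:
x = 197 + 1 × 113.00 ≈ 310; y = 912 + 1 × 119.00 ≈ 1031.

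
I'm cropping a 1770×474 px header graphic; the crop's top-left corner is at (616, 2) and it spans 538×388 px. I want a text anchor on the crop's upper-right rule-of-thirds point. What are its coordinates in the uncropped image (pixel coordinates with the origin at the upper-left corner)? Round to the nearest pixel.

One third of the crop width 538 is 179.33 px.
One third of the crop height 388 is 129.33 px.
The upper-right point is two-thirds across and one-third down within the crop:
x = 616 + 2 × 179.33 ≈ 975; y = 2 + 1 × 129.33 ≈ 131.

x = 975 px, y = 131 px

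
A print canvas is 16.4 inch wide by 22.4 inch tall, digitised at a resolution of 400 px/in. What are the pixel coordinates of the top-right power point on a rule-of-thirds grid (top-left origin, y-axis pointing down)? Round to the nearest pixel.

In pixels the canvas is 16.4 × 400 = 6560 wide and 22.4 × 400 = 8960 tall.
The top-right point is two-thirds across and one-third down:
x = 2 × 6560/3 ≈ 4373; y = 1 × 8960/3 ≈ 2987.

(4373, 2987)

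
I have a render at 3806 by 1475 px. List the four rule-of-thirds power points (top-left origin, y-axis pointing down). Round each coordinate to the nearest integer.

One third of 3806 is 1268.67; one third of 1475 is 491.67.
Vertical third lines at x = 1269 and x = 2537; horizontal third lines at y = 492 and y = 983.

(1269, 492), (2537, 492), (1269, 983), (2537, 983)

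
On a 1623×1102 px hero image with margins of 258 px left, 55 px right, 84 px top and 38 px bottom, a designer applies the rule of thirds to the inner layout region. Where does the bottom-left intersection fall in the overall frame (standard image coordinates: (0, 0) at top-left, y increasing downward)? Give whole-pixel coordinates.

x = 695 px, y = 737 px

Content width = 1623 − 258 − 55 = 1310 px; content height = 1102 − 84 − 38 = 980 px.
Bottom-left is one-third across and two-thirds down within the inner layout region.
x = 258 + 1 × 1310/3 = 258 + 436.67 ≈ 695
y = 84 + 2 × 980/3 = 84 + 653.33 ≈ 737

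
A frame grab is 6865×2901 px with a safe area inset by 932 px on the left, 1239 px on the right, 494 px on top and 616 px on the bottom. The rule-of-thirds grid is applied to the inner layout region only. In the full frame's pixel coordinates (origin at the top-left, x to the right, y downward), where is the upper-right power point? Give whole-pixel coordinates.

Content width = 6865 − 932 − 1239 = 4694 px; content height = 2901 − 494 − 616 = 1791 px.
Upper-right is two-thirds across and one-third down within the inner layout region.
x = 932 + 2 × 4694/3 = 932 + 3129.33 ≈ 4061
y = 494 + 1 × 1791/3 = 494 + 597.00 ≈ 1091

x = 4061 px, y = 1091 px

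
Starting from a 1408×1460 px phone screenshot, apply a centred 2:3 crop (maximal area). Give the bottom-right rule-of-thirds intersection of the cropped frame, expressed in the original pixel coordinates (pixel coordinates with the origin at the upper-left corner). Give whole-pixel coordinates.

(866, 973)

1408/1460 > 2/3, so the 2:3 crop keeps the full height 1460 and trims width to 1460 × 2/3 = 973.33 px.
Left offset = (1408 − 973.33)/2 = 217.33 px; top offset = 0.
Bottom-right is two-thirds across and two-thirds down within the crop:
x = 217.33 + 2 × 973.33/3 ≈ 866; y = 0.00 + 2 × 1460.00/3 ≈ 973.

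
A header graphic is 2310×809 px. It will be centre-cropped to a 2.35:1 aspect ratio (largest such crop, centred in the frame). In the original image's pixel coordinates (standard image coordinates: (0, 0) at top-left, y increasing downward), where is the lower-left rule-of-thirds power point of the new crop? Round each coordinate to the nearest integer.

2310/809 > 2.35/1, so the 2.35:1 crop keeps the full height 809 and trims width to 809 × 2.35/1 = 1901.15 px.
Left offset = (2310 − 1901.15)/2 = 204.42 px; top offset = 0.
Lower-left is one-third across and two-thirds down within the crop:
x = 204.42 + 1 × 1901.15/3 ≈ 838; y = 0.00 + 2 × 809.00/3 ≈ 539.

(838, 539)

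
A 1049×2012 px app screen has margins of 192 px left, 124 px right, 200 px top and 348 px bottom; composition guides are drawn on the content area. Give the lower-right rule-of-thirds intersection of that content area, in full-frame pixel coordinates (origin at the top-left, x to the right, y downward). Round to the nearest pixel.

Content width = 1049 − 192 − 124 = 733 px; content height = 2012 − 200 − 348 = 1464 px.
Lower-right is two-thirds across and two-thirds down within the content area.
x = 192 + 2 × 733/3 = 192 + 488.67 ≈ 681
y = 200 + 2 × 1464/3 = 200 + 976.00 ≈ 1176

(681, 1176)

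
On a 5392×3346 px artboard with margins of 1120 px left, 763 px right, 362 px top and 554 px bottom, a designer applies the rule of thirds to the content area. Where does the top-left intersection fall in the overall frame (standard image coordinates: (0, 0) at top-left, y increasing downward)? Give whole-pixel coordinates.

(2290, 1172)

Content width = 5392 − 1120 − 763 = 3509 px; content height = 3346 − 362 − 554 = 2430 px.
Top-left is one-third across and one-third down within the content area.
x = 1120 + 1 × 3509/3 = 1120 + 1169.67 ≈ 2290
y = 362 + 1 × 2430/3 = 362 + 810.00 ≈ 1172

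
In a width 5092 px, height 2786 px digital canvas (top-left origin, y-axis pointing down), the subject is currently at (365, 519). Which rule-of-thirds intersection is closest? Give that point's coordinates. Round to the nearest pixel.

x = 1697 px, y = 929 px

Third lines: x ∈ {1697, 3395}, y ∈ {929, 1857}.
365 is closer to x = 1697; 519 is closer to y = 929.
So the nearest intersection is the upper-left power point.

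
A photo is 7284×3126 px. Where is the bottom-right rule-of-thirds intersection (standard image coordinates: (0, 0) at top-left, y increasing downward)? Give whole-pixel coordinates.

The bottom-right point sits two-thirds of the way across and two-thirds of the way down.
x = 2 × 7284/3 ≈ 4856; y = 2 × 3126/3 ≈ 2084.

(4856, 2084)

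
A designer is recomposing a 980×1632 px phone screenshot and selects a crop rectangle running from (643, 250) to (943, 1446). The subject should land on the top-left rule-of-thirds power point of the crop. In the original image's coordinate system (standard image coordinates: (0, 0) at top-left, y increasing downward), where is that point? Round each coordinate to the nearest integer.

Crop width = 943 − 643 = 300 px; one third is 100.00 px.
Crop height = 1446 − 250 = 1196 px; one third is 398.67 px.
The top-left point is one-third across and one-third down within the crop:
x = 643 + 1 × 100.00 ≈ 743; y = 250 + 1 × 398.67 ≈ 649.

x = 743 px, y = 649 px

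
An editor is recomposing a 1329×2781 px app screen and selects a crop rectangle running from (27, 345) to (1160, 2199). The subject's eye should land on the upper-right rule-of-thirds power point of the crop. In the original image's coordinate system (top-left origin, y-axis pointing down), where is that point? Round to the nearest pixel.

Crop width = 1160 − 27 = 1133 px; one third is 377.67 px.
Crop height = 2199 − 345 = 1854 px; one third is 618.00 px.
The upper-right point is two-thirds across and one-third down within the crop:
x = 27 + 2 × 377.67 ≈ 782; y = 345 + 1 × 618.00 ≈ 963.

(782, 963)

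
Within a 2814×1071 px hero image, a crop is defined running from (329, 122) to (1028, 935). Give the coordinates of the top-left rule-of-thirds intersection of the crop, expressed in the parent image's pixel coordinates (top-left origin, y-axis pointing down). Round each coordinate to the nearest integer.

x = 562 px, y = 393 px

Crop width = 1028 − 329 = 699 px; one third is 233.00 px.
Crop height = 935 − 122 = 813 px; one third is 271.00 px.
The top-left point is one-third across and one-third down within the crop:
x = 329 + 1 × 233.00 ≈ 562; y = 122 + 1 × 271.00 ≈ 393.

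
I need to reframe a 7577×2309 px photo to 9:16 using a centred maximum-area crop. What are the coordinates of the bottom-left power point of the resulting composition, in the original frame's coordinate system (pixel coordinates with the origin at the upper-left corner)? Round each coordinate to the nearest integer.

7577/2309 > 9/16, so the 9:16 crop keeps the full height 2309 and trims width to 2309 × 9/16 = 1298.81 px.
Left offset = (7577 − 1298.81)/2 = 3139.09 px; top offset = 0.
Bottom-left is one-third across and two-thirds down within the crop:
x = 3139.09 + 1 × 1298.81/3 ≈ 3572; y = 0.00 + 2 × 2309.00/3 ≈ 1539.

x = 3572 px, y = 1539 px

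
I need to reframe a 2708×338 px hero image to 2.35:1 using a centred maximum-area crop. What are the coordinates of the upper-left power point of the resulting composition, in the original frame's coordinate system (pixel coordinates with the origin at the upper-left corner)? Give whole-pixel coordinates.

2708/338 > 2.35/1, so the 2.35:1 crop keeps the full height 338 and trims width to 338 × 2.35/1 = 794.30 px.
Left offset = (2708 − 794.30)/2 = 956.85 px; top offset = 0.
Upper-left is one-third across and one-third down within the crop:
x = 956.85 + 1 × 794.30/3 ≈ 1222; y = 0.00 + 1 × 338.00/3 ≈ 113.

(1222, 113)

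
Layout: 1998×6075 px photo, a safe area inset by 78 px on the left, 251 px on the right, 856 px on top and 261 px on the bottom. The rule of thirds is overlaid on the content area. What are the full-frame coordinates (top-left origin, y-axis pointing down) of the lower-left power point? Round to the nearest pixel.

x = 634 px, y = 4161 px

Content width = 1998 − 78 − 251 = 1669 px; content height = 6075 − 856 − 261 = 4958 px.
Lower-left is one-third across and two-thirds down within the content area.
x = 78 + 1 × 1669/3 = 78 + 556.33 ≈ 634
y = 856 + 2 × 4958/3 = 856 + 3305.33 ≈ 4161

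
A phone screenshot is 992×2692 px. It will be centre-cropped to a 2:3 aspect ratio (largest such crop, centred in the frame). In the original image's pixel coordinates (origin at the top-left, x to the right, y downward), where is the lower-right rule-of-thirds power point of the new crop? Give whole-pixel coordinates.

(661, 1594)

992/2692 < 2/3, so the 2:3 crop keeps the full width 992 and trims height to 992 × 3/2 = 1488.00 px.
Top offset = (2692 − 1488.00)/2 = 602.00 px; left offset = 0.
Lower-right is two-thirds across and two-thirds down within the crop:
x = 0.00 + 2 × 992.00/3 ≈ 661; y = 602.00 + 2 × 1488.00/3 ≈ 1594.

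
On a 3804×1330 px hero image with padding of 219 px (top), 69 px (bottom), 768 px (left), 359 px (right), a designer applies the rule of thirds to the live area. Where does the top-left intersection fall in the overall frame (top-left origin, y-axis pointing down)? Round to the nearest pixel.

Content width = 3804 − 768 − 359 = 2677 px; content height = 1330 − 219 − 69 = 1042 px.
Top-left is one-third across and one-third down within the live area.
x = 768 + 1 × 2677/3 = 768 + 892.33 ≈ 1660
y = 219 + 1 × 1042/3 = 219 + 347.33 ≈ 566

x = 1660 px, y = 566 px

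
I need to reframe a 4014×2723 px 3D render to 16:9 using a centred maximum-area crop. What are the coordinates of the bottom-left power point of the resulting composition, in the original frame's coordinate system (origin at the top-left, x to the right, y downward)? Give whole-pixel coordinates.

x = 1338 px, y = 1738 px

4014/2723 < 16/9, so the 16:9 crop keeps the full width 4014 and trims height to 4014 × 9/16 = 2257.88 px.
Top offset = (2723 − 2257.88)/2 = 232.56 px; left offset = 0.
Bottom-left is one-third across and two-thirds down within the crop:
x = 0.00 + 1 × 4014.00/3 ≈ 1338; y = 232.56 + 2 × 2257.88/3 ≈ 1738.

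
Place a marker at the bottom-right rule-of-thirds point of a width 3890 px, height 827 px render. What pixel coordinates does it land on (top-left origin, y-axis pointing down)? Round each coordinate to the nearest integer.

The bottom-right point sits two-thirds of the way across and two-thirds of the way down.
x = 2 × 3890/3 ≈ 2593; y = 2 × 827/3 ≈ 551.

x = 2593 px, y = 551 px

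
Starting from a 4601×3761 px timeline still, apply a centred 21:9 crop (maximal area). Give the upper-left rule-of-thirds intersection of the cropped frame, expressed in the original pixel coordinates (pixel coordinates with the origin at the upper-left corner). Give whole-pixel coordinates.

(1534, 1552)

4601/3761 < 21/9, so the 21:9 crop keeps the full width 4601 and trims height to 4601 × 9/21 = 1971.86 px.
Top offset = (3761 − 1971.86)/2 = 894.57 px; left offset = 0.
Upper-left is one-third across and one-third down within the crop:
x = 0.00 + 1 × 4601.00/3 ≈ 1534; y = 894.57 + 1 × 1971.86/3 ≈ 1552.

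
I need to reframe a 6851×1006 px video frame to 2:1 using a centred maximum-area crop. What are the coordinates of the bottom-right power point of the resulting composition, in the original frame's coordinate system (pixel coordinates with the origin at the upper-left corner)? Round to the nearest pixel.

6851/1006 > 2/1, so the 2:1 crop keeps the full height 1006 and trims width to 1006 × 2/1 = 2012.00 px.
Left offset = (6851 − 2012.00)/2 = 2419.50 px; top offset = 0.
Bottom-right is two-thirds across and two-thirds down within the crop:
x = 2419.50 + 2 × 2012.00/3 ≈ 3761; y = 0.00 + 2 × 1006.00/3 ≈ 671.

(3761, 671)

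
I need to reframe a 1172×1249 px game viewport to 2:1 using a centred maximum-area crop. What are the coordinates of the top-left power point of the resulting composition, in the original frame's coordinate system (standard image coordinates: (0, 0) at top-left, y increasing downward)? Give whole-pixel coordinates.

x = 391 px, y = 527 px

1172/1249 < 2/1, so the 2:1 crop keeps the full width 1172 and trims height to 1172 × 1/2 = 586.00 px.
Top offset = (1249 − 586.00)/2 = 331.50 px; left offset = 0.
Top-left is one-third across and one-third down within the crop:
x = 0.00 + 1 × 1172.00/3 ≈ 391; y = 331.50 + 1 × 586.00/3 ≈ 527.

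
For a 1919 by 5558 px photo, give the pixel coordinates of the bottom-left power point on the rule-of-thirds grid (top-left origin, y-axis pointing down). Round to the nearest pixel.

x = 640 px, y = 3705 px

The bottom-left point sits one-third of the way across and two-thirds of the way down.
x = 1 × 1919/3 ≈ 640; y = 2 × 5558/3 ≈ 3705.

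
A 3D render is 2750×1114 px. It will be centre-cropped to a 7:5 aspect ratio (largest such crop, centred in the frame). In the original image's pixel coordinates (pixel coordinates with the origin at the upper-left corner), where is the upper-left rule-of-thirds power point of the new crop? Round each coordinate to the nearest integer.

2750/1114 > 7/5, so the 7:5 crop keeps the full height 1114 and trims width to 1114 × 7/5 = 1559.60 px.
Left offset = (2750 − 1559.60)/2 = 595.20 px; top offset = 0.
Upper-left is one-third across and one-third down within the crop:
x = 595.20 + 1 × 1559.60/3 ≈ 1115; y = 0.00 + 1 × 1114.00/3 ≈ 371.

x = 1115 px, y = 371 px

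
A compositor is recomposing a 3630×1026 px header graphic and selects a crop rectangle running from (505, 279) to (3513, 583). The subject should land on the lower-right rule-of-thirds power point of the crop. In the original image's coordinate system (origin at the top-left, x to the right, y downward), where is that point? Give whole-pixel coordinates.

x = 2510 px, y = 482 px

Crop width = 3513 − 505 = 3008 px; one third is 1002.67 px.
Crop height = 583 − 279 = 304 px; one third is 101.33 px.
The lower-right point is two-thirds across and two-thirds down within the crop:
x = 505 + 2 × 1002.67 ≈ 2510; y = 279 + 2 × 101.33 ≈ 482.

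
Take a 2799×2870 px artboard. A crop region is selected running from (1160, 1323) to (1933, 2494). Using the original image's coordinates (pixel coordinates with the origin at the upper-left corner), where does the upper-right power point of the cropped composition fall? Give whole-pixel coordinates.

(1675, 1713)

Crop width = 1933 − 1160 = 773 px; one third is 257.67 px.
Crop height = 2494 − 1323 = 1171 px; one third is 390.33 px.
The upper-right point is two-thirds across and one-third down within the crop:
x = 1160 + 2 × 257.67 ≈ 1675; y = 1323 + 1 × 390.33 ≈ 1713.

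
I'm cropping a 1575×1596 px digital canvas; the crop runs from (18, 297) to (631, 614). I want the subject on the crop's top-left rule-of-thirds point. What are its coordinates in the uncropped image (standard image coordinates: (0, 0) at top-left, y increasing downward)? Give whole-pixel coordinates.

Crop width = 631 − 18 = 613 px; one third is 204.33 px.
Crop height = 614 − 297 = 317 px; one third is 105.67 px.
The top-left point is one-third across and one-third down within the crop:
x = 18 + 1 × 204.33 ≈ 222; y = 297 + 1 × 105.67 ≈ 403.

(222, 403)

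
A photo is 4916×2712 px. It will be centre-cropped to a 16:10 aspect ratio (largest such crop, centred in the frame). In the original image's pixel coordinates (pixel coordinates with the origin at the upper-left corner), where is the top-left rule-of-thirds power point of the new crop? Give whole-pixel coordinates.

(1735, 904)

4916/2712 > 16/10, so the 16:10 crop keeps the full height 2712 and trims width to 2712 × 16/10 = 4339.20 px.
Left offset = (4916 − 4339.20)/2 = 288.40 px; top offset = 0.
Top-left is one-third across and one-third down within the crop:
x = 288.40 + 1 × 4339.20/3 ≈ 1735; y = 0.00 + 1 × 2712.00/3 ≈ 904.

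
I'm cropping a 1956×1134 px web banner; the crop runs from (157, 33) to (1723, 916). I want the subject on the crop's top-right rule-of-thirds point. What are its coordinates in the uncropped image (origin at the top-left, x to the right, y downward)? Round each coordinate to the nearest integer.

Crop width = 1723 − 157 = 1566 px; one third is 522.00 px.
Crop height = 916 − 33 = 883 px; one third is 294.33 px.
The top-right point is two-thirds across and one-third down within the crop:
x = 157 + 2 × 522.00 ≈ 1201; y = 33 + 1 × 294.33 ≈ 327.

(1201, 327)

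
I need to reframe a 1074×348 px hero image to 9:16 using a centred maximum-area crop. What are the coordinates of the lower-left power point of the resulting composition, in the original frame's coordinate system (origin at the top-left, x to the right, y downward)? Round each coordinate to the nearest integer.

x = 504 px, y = 232 px

1074/348 > 9/16, so the 9:16 crop keeps the full height 348 and trims width to 348 × 9/16 = 195.75 px.
Left offset = (1074 − 195.75)/2 = 439.12 px; top offset = 0.
Lower-left is one-third across and two-thirds down within the crop:
x = 439.12 + 1 × 195.75/3 ≈ 504; y = 0.00 + 2 × 348.00/3 ≈ 232.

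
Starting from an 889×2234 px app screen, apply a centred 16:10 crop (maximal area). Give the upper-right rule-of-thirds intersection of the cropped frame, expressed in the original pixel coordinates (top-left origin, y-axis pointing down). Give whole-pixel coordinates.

x = 593 px, y = 1024 px

889/2234 < 16/10, so the 16:10 crop keeps the full width 889 and trims height to 889 × 10/16 = 555.62 px.
Top offset = (2234 − 555.62)/2 = 839.19 px; left offset = 0.
Upper-right is two-thirds across and one-third down within the crop:
x = 0.00 + 2 × 889.00/3 ≈ 593; y = 839.19 + 1 × 555.62/3 ≈ 1024.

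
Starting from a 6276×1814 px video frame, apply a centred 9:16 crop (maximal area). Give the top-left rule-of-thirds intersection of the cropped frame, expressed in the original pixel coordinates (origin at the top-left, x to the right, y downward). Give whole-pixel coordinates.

6276/1814 > 9/16, so the 9:16 crop keeps the full height 1814 and trims width to 1814 × 9/16 = 1020.38 px.
Left offset = (6276 − 1020.38)/2 = 2627.81 px; top offset = 0.
Top-left is one-third across and one-third down within the crop:
x = 2627.81 + 1 × 1020.38/3 ≈ 2968; y = 0.00 + 1 × 1814.00/3 ≈ 605.

x = 2968 px, y = 605 px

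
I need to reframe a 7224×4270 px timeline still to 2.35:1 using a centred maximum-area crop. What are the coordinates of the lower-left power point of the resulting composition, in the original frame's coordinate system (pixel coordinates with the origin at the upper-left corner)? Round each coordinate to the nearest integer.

x = 2408 px, y = 2647 px

7224/4270 < 2.35/1, so the 2.35:1 crop keeps the full width 7224 and trims height to 7224 × 1/2.35 = 3074.04 px.
Top offset = (4270 − 3074.04)/2 = 597.98 px; left offset = 0.
Lower-left is one-third across and two-thirds down within the crop:
x = 0.00 + 1 × 7224.00/3 ≈ 2408; y = 597.98 + 2 × 3074.04/3 ≈ 2647.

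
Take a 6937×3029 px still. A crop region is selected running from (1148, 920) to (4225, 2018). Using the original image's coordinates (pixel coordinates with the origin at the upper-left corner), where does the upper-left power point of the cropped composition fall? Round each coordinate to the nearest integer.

(2174, 1286)

Crop width = 4225 − 1148 = 3077 px; one third is 1025.67 px.
Crop height = 2018 − 920 = 1098 px; one third is 366.00 px.
The upper-left point is one-third across and one-third down within the crop:
x = 1148 + 1 × 1025.67 ≈ 2174; y = 920 + 1 × 366.00 ≈ 1286.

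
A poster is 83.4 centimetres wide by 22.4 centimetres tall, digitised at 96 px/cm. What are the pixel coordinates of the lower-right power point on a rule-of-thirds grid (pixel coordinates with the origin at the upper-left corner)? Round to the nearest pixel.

(5338, 1434)

In pixels the canvas is 83.4 × 96 = 8006.4 wide and 22.4 × 96 = 2150.4 tall.
The lower-right point is two-thirds across and two-thirds down:
x = 2 × 8006.4/3 ≈ 5338; y = 2 × 2150.4/3 ≈ 1434.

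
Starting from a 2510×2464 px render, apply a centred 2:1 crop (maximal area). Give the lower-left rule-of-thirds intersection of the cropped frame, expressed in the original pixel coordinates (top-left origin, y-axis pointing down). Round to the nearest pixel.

x = 837 px, y = 1441 px

2510/2464 < 2/1, so the 2:1 crop keeps the full width 2510 and trims height to 2510 × 1/2 = 1255.00 px.
Top offset = (2464 − 1255.00)/2 = 604.50 px; left offset = 0.
Lower-left is one-third across and two-thirds down within the crop:
x = 0.00 + 1 × 2510.00/3 ≈ 837; y = 604.50 + 2 × 1255.00/3 ≈ 1441.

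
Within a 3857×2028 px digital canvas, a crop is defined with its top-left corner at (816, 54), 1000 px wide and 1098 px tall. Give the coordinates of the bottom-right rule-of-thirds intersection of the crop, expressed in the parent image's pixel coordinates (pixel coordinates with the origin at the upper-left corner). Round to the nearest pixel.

One third of the crop width 1000 is 333.33 px.
One third of the crop height 1098 is 366.00 px.
The bottom-right point is two-thirds across and two-thirds down within the crop:
x = 816 + 2 × 333.33 ≈ 1483; y = 54 + 2 × 366.00 ≈ 786.

(1483, 786)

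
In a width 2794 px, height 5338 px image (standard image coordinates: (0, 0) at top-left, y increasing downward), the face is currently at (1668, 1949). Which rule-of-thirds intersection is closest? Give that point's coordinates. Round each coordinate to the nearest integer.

x = 1863 px, y = 1779 px

Third lines: x ∈ {931, 1863}, y ∈ {1779, 3559}.
1668 is closer to x = 1863; 1949 is closer to y = 1779.
So the nearest intersection is the upper-right power point.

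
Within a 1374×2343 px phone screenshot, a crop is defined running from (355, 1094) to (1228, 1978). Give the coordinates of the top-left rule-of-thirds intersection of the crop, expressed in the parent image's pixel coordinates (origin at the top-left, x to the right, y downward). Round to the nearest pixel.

Crop width = 1228 − 355 = 873 px; one third is 291.00 px.
Crop height = 1978 − 1094 = 884 px; one third is 294.67 px.
The top-left point is one-third across and one-third down within the crop:
x = 355 + 1 × 291.00 ≈ 646; y = 1094 + 1 × 294.67 ≈ 1389.

x = 646 px, y = 1389 px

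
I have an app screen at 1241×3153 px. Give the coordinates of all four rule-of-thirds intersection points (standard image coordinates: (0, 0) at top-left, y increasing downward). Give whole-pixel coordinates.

One third of 1241 is 413.67; one third of 3153 is 1051.
Vertical third lines at x = 414 and x = 827; horizontal third lines at y = 1051 and y = 2102.

(414, 1051), (827, 1051), (414, 2102), (827, 2102)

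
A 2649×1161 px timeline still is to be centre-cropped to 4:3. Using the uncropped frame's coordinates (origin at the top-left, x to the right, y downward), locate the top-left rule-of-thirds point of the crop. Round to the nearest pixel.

x = 1067 px, y = 387 px

2649/1161 > 4/3, so the 4:3 crop keeps the full height 1161 and trims width to 1161 × 4/3 = 1548.00 px.
Left offset = (2649 − 1548.00)/2 = 550.50 px; top offset = 0.
Top-left is one-third across and one-third down within the crop:
x = 550.50 + 1 × 1548.00/3 ≈ 1067; y = 0.00 + 1 × 1161.00/3 ≈ 387.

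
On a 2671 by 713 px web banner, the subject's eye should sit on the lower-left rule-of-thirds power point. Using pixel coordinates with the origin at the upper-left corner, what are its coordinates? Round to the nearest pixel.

(890, 475)

The lower-left point sits one-third of the way across and two-thirds of the way down.
x = 1 × 2671/3 ≈ 890; y = 2 × 713/3 ≈ 475.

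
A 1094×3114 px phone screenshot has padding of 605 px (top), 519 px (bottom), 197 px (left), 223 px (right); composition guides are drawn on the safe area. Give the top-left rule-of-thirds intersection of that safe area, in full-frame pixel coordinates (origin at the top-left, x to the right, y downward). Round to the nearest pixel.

Content width = 1094 − 197 − 223 = 674 px; content height = 3114 − 605 − 519 = 1990 px.
Top-left is one-third across and one-third down within the safe area.
x = 197 + 1 × 674/3 = 197 + 224.67 ≈ 422
y = 605 + 1 × 1990/3 = 605 + 663.33 ≈ 1268

(422, 1268)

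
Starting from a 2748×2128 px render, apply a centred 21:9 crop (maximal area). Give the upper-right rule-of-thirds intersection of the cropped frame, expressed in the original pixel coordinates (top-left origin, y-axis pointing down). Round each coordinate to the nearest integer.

(1832, 868)

2748/2128 < 21/9, so the 21:9 crop keeps the full width 2748 and trims height to 2748 × 9/21 = 1177.71 px.
Top offset = (2128 − 1177.71)/2 = 475.14 px; left offset = 0.
Upper-right is two-thirds across and one-third down within the crop:
x = 0.00 + 2 × 2748.00/3 ≈ 1832; y = 475.14 + 1 × 1177.71/3 ≈ 868.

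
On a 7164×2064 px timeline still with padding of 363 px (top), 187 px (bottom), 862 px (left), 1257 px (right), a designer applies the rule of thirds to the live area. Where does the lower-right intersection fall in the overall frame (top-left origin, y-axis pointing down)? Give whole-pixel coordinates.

Content width = 7164 − 862 − 1257 = 5045 px; content height = 2064 − 363 − 187 = 1514 px.
Lower-right is two-thirds across and two-thirds down within the live area.
x = 862 + 2 × 5045/3 = 862 + 3363.33 ≈ 4225
y = 363 + 2 × 1514/3 = 363 + 1009.33 ≈ 1372

x = 4225 px, y = 1372 px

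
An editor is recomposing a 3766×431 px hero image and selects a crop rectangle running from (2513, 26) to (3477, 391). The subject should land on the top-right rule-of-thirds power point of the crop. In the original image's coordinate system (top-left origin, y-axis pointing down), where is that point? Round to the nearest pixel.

x = 3156 px, y = 148 px

Crop width = 3477 − 2513 = 964 px; one third is 321.33 px.
Crop height = 391 − 26 = 365 px; one third is 121.67 px.
The top-right point is two-thirds across and one-third down within the crop:
x = 2513 + 2 × 321.33 ≈ 3156; y = 26 + 1 × 121.67 ≈ 148.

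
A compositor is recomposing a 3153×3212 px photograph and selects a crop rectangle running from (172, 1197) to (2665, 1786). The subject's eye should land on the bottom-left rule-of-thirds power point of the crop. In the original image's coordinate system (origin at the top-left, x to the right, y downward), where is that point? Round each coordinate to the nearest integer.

Crop width = 2665 − 172 = 2493 px; one third is 831.00 px.
Crop height = 1786 − 1197 = 589 px; one third is 196.33 px.
The bottom-left point is one-third across and two-thirds down within the crop:
x = 172 + 1 × 831.00 ≈ 1003; y = 1197 + 2 × 196.33 ≈ 1590.

x = 1003 px, y = 1590 px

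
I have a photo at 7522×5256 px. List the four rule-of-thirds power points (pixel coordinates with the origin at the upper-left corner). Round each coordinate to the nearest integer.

(2507, 1752), (5015, 1752), (2507, 3504), (5015, 3504)

One third of 7522 is 2507.33; one third of 5256 is 1752.
Vertical third lines at x = 2507 and x = 5015; horizontal third lines at y = 1752 and y = 3504.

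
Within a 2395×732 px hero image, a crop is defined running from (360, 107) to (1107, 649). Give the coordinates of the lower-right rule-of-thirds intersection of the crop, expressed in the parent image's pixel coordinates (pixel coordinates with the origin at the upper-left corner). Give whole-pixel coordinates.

(858, 468)

Crop width = 1107 − 360 = 747 px; one third is 249.00 px.
Crop height = 649 − 107 = 542 px; one third is 180.67 px.
The lower-right point is two-thirds across and two-thirds down within the crop:
x = 360 + 2 × 249.00 ≈ 858; y = 107 + 2 × 180.67 ≈ 468.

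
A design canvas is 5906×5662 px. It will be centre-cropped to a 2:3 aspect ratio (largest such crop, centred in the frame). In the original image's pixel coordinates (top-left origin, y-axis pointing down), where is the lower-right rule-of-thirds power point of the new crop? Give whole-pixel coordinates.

5906/5662 > 2/3, so the 2:3 crop keeps the full height 5662 and trims width to 5662 × 2/3 = 3774.67 px.
Left offset = (5906 − 3774.67)/2 = 1065.67 px; top offset = 0.
Lower-right is two-thirds across and two-thirds down within the crop:
x = 1065.67 + 2 × 3774.67/3 ≈ 3582; y = 0.00 + 2 × 5662.00/3 ≈ 3775.

(3582, 3775)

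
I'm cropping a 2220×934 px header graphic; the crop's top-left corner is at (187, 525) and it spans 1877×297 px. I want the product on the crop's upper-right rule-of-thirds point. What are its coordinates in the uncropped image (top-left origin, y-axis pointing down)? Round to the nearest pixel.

(1438, 624)

One third of the crop width 1877 is 625.67 px.
One third of the crop height 297 is 99.00 px.
The upper-right point is two-thirds across and one-third down within the crop:
x = 187 + 2 × 625.67 ≈ 1438; y = 525 + 1 × 99.00 ≈ 624.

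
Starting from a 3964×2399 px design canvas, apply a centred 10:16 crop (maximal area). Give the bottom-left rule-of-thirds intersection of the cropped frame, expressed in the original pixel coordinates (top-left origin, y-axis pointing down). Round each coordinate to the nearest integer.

(1732, 1599)

3964/2399 > 10/16, so the 10:16 crop keeps the full height 2399 and trims width to 2399 × 10/16 = 1499.38 px.
Left offset = (3964 − 1499.38)/2 = 1232.31 px; top offset = 0.
Bottom-left is one-third across and two-thirds down within the crop:
x = 1232.31 + 1 × 1499.38/3 ≈ 1732; y = 0.00 + 2 × 2399.00/3 ≈ 1599.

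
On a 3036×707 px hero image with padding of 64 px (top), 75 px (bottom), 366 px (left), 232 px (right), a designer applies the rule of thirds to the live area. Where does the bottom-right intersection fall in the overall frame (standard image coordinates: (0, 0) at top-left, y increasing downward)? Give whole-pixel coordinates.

x = 1991 px, y = 443 px

Content width = 3036 − 366 − 232 = 2438 px; content height = 707 − 64 − 75 = 568 px.
Bottom-right is two-thirds across and two-thirds down within the live area.
x = 366 + 2 × 2438/3 = 366 + 1625.33 ≈ 1991
y = 64 + 2 × 568/3 = 64 + 378.67 ≈ 443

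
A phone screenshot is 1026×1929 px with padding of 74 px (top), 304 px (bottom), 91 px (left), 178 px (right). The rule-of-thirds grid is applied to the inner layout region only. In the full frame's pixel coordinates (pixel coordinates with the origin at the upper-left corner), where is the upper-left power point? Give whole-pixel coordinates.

Content width = 1026 − 91 − 178 = 757 px; content height = 1929 − 74 − 304 = 1551 px.
Upper-left is one-third across and one-third down within the inner layout region.
x = 91 + 1 × 757/3 = 91 + 252.33 ≈ 343
y = 74 + 1 × 1551/3 = 74 + 517.00 ≈ 591

x = 343 px, y = 591 px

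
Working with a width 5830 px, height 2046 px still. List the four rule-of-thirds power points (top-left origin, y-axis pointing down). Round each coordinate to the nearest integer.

One third of 5830 is 1943.33; one third of 2046 is 682.
Vertical third lines at x = 1943 and x = 3887; horizontal third lines at y = 682 and y = 1364.

(1943, 682), (3887, 682), (1943, 1364), (3887, 1364)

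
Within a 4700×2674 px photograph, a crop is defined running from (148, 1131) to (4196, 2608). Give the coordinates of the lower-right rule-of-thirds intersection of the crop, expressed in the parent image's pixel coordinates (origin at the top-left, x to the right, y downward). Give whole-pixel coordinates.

Crop width = 4196 − 148 = 4048 px; one third is 1349.33 px.
Crop height = 2608 − 1131 = 1477 px; one third is 492.33 px.
The lower-right point is two-thirds across and two-thirds down within the crop:
x = 148 + 2 × 1349.33 ≈ 2847; y = 1131 + 2 × 492.33 ≈ 2116.

x = 2847 px, y = 2116 px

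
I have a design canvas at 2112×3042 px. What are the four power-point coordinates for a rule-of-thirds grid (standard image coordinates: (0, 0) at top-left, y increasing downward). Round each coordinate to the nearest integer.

One third of 2112 is 704; one third of 3042 is 1014.
Vertical third lines at x = 704 and x = 1408; horizontal third lines at y = 1014 and y = 2028.

(704, 1014), (1408, 1014), (704, 2028), (1408, 2028)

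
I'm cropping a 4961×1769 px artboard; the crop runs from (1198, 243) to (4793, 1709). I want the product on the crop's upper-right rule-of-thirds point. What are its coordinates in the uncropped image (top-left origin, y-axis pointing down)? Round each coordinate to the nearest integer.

Crop width = 4793 − 1198 = 3595 px; one third is 1198.33 px.
Crop height = 1709 − 243 = 1466 px; one third is 488.67 px.
The upper-right point is two-thirds across and one-third down within the crop:
x = 1198 + 2 × 1198.33 ≈ 3595; y = 243 + 1 × 488.67 ≈ 732.

x = 3595 px, y = 732 px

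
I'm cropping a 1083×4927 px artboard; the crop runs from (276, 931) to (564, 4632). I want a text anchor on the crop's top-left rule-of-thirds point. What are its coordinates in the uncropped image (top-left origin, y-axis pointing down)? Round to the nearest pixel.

x = 372 px, y = 2165 px

Crop width = 564 − 276 = 288 px; one third is 96.00 px.
Crop height = 4632 − 931 = 3701 px; one third is 1233.67 px.
The top-left point is one-third across and one-third down within the crop:
x = 276 + 1 × 96.00 ≈ 372; y = 931 + 1 × 1233.67 ≈ 2165.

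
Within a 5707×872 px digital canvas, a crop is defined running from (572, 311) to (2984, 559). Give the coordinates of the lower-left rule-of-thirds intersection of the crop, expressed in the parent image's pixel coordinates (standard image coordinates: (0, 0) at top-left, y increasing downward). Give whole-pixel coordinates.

Crop width = 2984 − 572 = 2412 px; one third is 804.00 px.
Crop height = 559 − 311 = 248 px; one third is 82.67 px.
The lower-left point is one-third across and two-thirds down within the crop:
x = 572 + 1 × 804.00 ≈ 1376; y = 311 + 2 × 82.67 ≈ 476.

x = 1376 px, y = 476 px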